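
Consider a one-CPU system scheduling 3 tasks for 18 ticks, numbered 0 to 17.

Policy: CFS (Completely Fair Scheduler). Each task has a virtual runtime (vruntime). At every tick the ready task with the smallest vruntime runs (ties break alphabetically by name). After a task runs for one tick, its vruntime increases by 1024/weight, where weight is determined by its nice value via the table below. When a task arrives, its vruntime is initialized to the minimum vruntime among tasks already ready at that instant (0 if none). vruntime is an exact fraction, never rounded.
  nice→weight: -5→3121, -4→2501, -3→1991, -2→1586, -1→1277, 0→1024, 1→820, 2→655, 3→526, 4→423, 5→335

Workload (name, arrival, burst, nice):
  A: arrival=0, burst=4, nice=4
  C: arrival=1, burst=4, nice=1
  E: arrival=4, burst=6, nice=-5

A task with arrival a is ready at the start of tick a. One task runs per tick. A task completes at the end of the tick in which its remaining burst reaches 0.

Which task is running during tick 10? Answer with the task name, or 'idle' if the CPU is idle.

t=0: vr[A=0] → run A
t=1: vr[A=1024/423 C=1024/423] → run A
t=2: vr[A=2048/423 C=1024/423] → run C
t=3: vr[A=2048/423 C=318208/86715] → run C
t=4: vr[A=2048/423 C=426496/86715 E=2048/423] → run A
t=5: vr[A=1024/141 C=426496/86715 E=2048/423] → run E
t=6: vr[A=1024/141 C=426496/86715 E=6824960/1320183] → run C
t=7: vr[A=1024/141 C=534784/86715 E=6824960/1320183] → run E
t=8: vr[A=1024/141 C=534784/86715 E=7258112/1320183] → run E
t=9: vr[A=1024/141 C=534784/86715 E=7691264/1320183] → run E
t=10: vr[A=1024/141 C=534784/86715 E=8124416/1320183] → run E
t=11: vr[A=1024/141 C=534784/86715 E=8557568/1320183] → run C
t=12: vr[A=1024/141 E=8557568/1320183] → run E
t=13: vr[A=1024/141] → run A
t=14: (idle)
t=15: (idle)
t=16: (idle)
t=17: (idle)

running at tick 10 = E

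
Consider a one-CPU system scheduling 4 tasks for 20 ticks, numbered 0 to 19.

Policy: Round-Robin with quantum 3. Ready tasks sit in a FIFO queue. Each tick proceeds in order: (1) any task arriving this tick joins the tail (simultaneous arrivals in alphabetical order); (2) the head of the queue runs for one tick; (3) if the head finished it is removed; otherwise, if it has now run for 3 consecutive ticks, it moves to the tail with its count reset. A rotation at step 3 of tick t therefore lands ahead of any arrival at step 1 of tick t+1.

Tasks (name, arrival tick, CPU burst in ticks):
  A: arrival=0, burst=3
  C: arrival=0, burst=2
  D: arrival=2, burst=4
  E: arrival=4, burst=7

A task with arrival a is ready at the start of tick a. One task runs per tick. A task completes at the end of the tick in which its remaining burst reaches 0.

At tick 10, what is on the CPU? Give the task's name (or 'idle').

running at tick 10 = E

t=0: queue=[A,C] q_used=0 → run A
t=1: queue=[A,C] q_used=1 → run A
t=2: queue=[A,C,D] q_used=2 → run A
t=3: queue=[C,D] q_used=0 → run C
t=4: queue=[C,D,E] q_used=1 → run C
t=5: queue=[D,E] q_used=0 → run D
t=6: queue=[D,E] q_used=1 → run D
t=7: queue=[D,E] q_used=2 → run D
t=8: queue=[E,D] q_used=0 → run E
t=9: queue=[E,D] q_used=1 → run E
t=10: queue=[E,D] q_used=2 → run E
t=11: queue=[D,E] q_used=0 → run D
t=12: queue=[E] q_used=0 → run E
t=13: queue=[E] q_used=1 → run E
t=14: queue=[E] q_used=2 → run E
t=15: queue=[E] q_used=0 → run E
t=16: (idle)
t=17: (idle)
t=18: (idle)
t=19: (idle)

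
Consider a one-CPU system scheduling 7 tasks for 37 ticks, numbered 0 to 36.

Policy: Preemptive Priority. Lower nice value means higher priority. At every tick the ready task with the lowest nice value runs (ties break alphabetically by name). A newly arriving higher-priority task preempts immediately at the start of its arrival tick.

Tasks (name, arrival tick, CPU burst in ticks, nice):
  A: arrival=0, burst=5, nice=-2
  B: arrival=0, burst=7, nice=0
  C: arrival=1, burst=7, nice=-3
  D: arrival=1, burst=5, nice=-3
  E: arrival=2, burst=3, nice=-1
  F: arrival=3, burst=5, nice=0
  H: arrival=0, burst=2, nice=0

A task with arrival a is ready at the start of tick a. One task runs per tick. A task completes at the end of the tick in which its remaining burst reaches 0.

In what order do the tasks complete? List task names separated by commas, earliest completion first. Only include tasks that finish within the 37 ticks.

t=0: ready={A,B,H} → run A
t=1: ready={A,B,C,D,H} → run C
t=2: ready={A,B,C,D,E,H} → run C
t=3: ready={A,B,C,D,E,F,H} → run C
t=4: ready={A,B,C,D,E,F,H} → run C
t=5: ready={A,B,C,D,E,F,H} → run C
t=6: ready={A,B,C,D,E,F,H} → run C
t=7: ready={A,B,C,D,E,F,H} → run C
t=8: ready={A,B,D,E,F,H} → run D
t=9: ready={A,B,D,E,F,H} → run D
t=10: ready={A,B,D,E,F,H} → run D
t=11: ready={A,B,D,E,F,H} → run D
t=12: ready={A,B,D,E,F,H} → run D
t=13: ready={A,B,E,F,H} → run A
t=14: ready={A,B,E,F,H} → run A
t=15: ready={A,B,E,F,H} → run A
t=16: ready={A,B,E,F,H} → run A
t=17: ready={B,E,F,H} → run E
t=18: ready={B,E,F,H} → run E
t=19: ready={B,E,F,H} → run E
t=20: ready={B,F,H} → run B
t=21: ready={B,F,H} → run B
t=22: ready={B,F,H} → run B
t=23: ready={B,F,H} → run B
t=24: ready={B,F,H} → run B
t=25: ready={B,F,H} → run B
t=26: ready={B,F,H} → run B
t=27: ready={F,H} → run F
t=28: ready={F,H} → run F
t=29: ready={F,H} → run F
t=30: ready={F,H} → run F
t=31: ready={F,H} → run F
t=32: ready={H} → run H
t=33: ready={H} → run H
t=34: (idle)
t=35: (idle)
t=36: (idle)

completion order = C, D, A, E, B, F, H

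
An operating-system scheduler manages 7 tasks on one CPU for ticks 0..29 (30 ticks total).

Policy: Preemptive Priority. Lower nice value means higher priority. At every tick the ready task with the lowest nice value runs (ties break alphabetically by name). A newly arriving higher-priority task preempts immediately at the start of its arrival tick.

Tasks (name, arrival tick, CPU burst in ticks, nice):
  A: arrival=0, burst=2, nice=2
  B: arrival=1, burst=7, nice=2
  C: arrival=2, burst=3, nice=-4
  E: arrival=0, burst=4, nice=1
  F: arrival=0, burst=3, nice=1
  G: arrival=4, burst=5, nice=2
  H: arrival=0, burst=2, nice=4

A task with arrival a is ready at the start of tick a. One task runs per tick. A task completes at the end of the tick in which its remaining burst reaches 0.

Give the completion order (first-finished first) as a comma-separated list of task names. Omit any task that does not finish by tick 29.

t=0: ready={A,E,F,H} → run E
t=1: ready={A,B,E,F,H} → run E
t=2: ready={A,B,C,E,F,H} → run C
t=3: ready={A,B,C,E,F,H} → run C
t=4: ready={A,B,C,E,F,G,H} → run C
t=5: ready={A,B,E,F,G,H} → run E
t=6: ready={A,B,E,F,G,H} → run E
t=7: ready={A,B,F,G,H} → run F
t=8: ready={A,B,F,G,H} → run F
t=9: ready={A,B,F,G,H} → run F
t=10: ready={A,B,G,H} → run A
t=11: ready={A,B,G,H} → run A
t=12: ready={B,G,H} → run B
t=13: ready={B,G,H} → run B
t=14: ready={B,G,H} → run B
t=15: ready={B,G,H} → run B
t=16: ready={B,G,H} → run B
t=17: ready={B,G,H} → run B
t=18: ready={B,G,H} → run B
t=19: ready={G,H} → run G
t=20: ready={G,H} → run G
t=21: ready={G,H} → run G
t=22: ready={G,H} → run G
t=23: ready={G,H} → run G
t=24: ready={H} → run H
t=25: ready={H} → run H
t=26: (idle)
t=27: (idle)
t=28: (idle)
t=29: (idle)

completion order = C, E, F, A, B, G, H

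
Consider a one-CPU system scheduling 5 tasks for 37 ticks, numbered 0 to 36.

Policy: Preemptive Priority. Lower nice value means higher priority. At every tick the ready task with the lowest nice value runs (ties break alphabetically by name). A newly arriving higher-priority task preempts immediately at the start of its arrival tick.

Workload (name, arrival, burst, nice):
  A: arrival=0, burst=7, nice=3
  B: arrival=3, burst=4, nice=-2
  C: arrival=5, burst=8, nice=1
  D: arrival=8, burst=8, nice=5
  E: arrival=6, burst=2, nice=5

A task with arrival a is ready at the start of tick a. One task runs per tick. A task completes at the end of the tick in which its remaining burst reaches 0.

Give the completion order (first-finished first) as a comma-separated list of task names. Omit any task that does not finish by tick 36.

t=0: ready={A} → run A
t=1: ready={A} → run A
t=2: ready={A} → run A
t=3: ready={A,B} → run B
t=4: ready={A,B} → run B
t=5: ready={A,B,C} → run B
t=6: ready={A,B,C,E} → run B
t=7: ready={A,C,E} → run C
t=8: ready={A,C,D,E} → run C
t=9: ready={A,C,D,E} → run C
t=10: ready={A,C,D,E} → run C
t=11: ready={A,C,D,E} → run C
t=12: ready={A,C,D,E} → run C
t=13: ready={A,C,D,E} → run C
t=14: ready={A,C,D,E} → run C
t=15: ready={A,D,E} → run A
t=16: ready={A,D,E} → run A
t=17: ready={A,D,E} → run A
t=18: ready={A,D,E} → run A
t=19: ready={D,E} → run D
t=20: ready={D,E} → run D
t=21: ready={D,E} → run D
t=22: ready={D,E} → run D
t=23: ready={D,E} → run D
t=24: ready={D,E} → run D
t=25: ready={D,E} → run D
t=26: ready={D,E} → run D
t=27: ready={E} → run E
t=28: ready={E} → run E
t=29: (idle)
t=30: (idle)
t=31: (idle)
t=32: (idle)
t=33: (idle)
t=34: (idle)
t=35: (idle)
t=36: (idle)

completion order = B, C, A, D, E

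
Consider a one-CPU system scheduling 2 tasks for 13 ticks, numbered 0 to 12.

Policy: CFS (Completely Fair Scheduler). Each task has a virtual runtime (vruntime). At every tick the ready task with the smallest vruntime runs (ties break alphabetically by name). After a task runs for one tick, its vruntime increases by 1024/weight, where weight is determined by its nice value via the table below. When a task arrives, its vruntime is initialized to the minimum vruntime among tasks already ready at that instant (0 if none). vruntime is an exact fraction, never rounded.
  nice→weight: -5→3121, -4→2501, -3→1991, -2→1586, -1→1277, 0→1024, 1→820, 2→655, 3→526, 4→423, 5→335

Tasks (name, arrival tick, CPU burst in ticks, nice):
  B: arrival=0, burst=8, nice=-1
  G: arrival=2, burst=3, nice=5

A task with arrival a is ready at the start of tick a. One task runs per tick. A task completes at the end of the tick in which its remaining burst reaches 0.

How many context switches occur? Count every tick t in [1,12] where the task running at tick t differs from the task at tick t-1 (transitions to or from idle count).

context switches = 6

t=0: vr[B=0] → run B
t=1: vr[B=1024/1277] → run B
t=2: vr[B=2048/1277 G=2048/1277] → run B
t=3: vr[B=3072/1277 G=2048/1277] → run G
t=4: vr[B=3072/1277 G=1993728/427795] → run B
t=5: vr[B=4096/1277 G=1993728/427795] → run B
t=6: vr[B=5120/1277 G=1993728/427795] → run B
t=7: vr[B=6144/1277 G=1993728/427795] → run G
t=8: vr[B=6144/1277 G=3301376/427795] → run B
t=9: vr[B=7168/1277 G=3301376/427795] → run B
t=10: vr[G=3301376/427795] → run G
t=11: (idle)
t=12: (idle)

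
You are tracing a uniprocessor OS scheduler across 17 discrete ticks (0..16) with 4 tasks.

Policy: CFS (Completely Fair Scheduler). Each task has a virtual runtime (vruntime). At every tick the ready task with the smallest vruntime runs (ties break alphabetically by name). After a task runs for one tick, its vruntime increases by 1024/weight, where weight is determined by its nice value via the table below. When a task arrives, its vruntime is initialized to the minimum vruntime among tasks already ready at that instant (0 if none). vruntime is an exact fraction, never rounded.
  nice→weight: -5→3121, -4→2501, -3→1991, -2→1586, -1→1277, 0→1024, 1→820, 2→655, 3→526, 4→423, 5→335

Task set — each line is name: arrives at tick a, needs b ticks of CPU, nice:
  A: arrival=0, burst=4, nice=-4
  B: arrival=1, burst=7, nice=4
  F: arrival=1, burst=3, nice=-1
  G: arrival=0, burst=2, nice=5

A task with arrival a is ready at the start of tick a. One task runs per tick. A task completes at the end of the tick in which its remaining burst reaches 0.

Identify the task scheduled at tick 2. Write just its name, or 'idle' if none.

t=0: vr[A=0 G=0] → run A
t=1: vr[A=1024/2501 B=0 F=0 G=0] → run B
t=2: vr[A=1024/2501 B=1024/423 F=0 G=0] → run F
t=3: vr[A=1024/2501 B=1024/423 F=1024/1277 G=0] → run G
t=4: vr[A=1024/2501 B=1024/423 F=1024/1277 G=1024/335] → run A
t=5: vr[A=2048/2501 B=1024/423 F=1024/1277 G=1024/335] → run F
t=6: vr[A=2048/2501 B=1024/423 F=2048/1277 G=1024/335] → run A
t=7: vr[A=3072/2501 B=1024/423 F=2048/1277 G=1024/335] → run A
t=8: vr[B=1024/423 F=2048/1277 G=1024/335] → run F
t=9: vr[B=1024/423 G=1024/335] → run B
t=10: vr[B=2048/423 G=1024/335] → run G
t=11: vr[B=2048/423] → run B
t=12: vr[B=1024/141] → run B
t=13: vr[B=4096/423] → run B
t=14: vr[B=5120/423] → run B
t=15: vr[B=2048/141] → run B
t=16: (idle)

running at tick 2 = F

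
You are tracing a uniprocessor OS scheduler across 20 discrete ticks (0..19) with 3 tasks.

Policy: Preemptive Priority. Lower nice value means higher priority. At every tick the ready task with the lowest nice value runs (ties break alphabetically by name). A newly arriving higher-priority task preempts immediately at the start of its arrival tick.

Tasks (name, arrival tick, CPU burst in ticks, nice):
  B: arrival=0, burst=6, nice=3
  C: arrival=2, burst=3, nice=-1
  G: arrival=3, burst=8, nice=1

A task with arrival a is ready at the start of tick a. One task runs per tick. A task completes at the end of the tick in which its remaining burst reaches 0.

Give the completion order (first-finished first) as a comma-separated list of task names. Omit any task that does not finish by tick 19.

completion order = C, G, B

t=0: ready={B} → run B
t=1: ready={B} → run B
t=2: ready={B,C} → run C
t=3: ready={B,C,G} → run C
t=4: ready={B,C,G} → run C
t=5: ready={B,G} → run G
t=6: ready={B,G} → run G
t=7: ready={B,G} → run G
t=8: ready={B,G} → run G
t=9: ready={B,G} → run G
t=10: ready={B,G} → run G
t=11: ready={B,G} → run G
t=12: ready={B,G} → run G
t=13: ready={B} → run B
t=14: ready={B} → run B
t=15: ready={B} → run B
t=16: ready={B} → run B
t=17: (idle)
t=18: (idle)
t=19: (idle)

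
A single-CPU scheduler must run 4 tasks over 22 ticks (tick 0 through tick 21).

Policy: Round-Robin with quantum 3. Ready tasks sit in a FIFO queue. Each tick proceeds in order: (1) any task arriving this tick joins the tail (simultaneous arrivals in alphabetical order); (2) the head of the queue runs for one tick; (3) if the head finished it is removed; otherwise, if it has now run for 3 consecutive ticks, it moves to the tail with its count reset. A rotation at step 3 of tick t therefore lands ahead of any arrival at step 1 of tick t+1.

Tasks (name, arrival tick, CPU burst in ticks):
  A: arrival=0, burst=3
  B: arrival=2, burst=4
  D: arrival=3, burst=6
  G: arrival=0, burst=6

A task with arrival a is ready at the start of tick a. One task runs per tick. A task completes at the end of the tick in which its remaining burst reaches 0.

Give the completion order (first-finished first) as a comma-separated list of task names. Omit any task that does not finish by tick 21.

completion order = A, G, B, D

t=0: queue=[A,G] q_used=0 → run A
t=1: queue=[A,G] q_used=1 → run A
t=2: queue=[A,G,B] q_used=2 → run A
t=3: queue=[G,B,D] q_used=0 → run G
t=4: queue=[G,B,D] q_used=1 → run G
t=5: queue=[G,B,D] q_used=2 → run G
t=6: queue=[B,D,G] q_used=0 → run B
t=7: queue=[B,D,G] q_used=1 → run B
t=8: queue=[B,D,G] q_used=2 → run B
t=9: queue=[D,G,B] q_used=0 → run D
t=10: queue=[D,G,B] q_used=1 → run D
t=11: queue=[D,G,B] q_used=2 → run D
t=12: queue=[G,B,D] q_used=0 → run G
t=13: queue=[G,B,D] q_used=1 → run G
t=14: queue=[G,B,D] q_used=2 → run G
t=15: queue=[B,D] q_used=0 → run B
t=16: queue=[D] q_used=0 → run D
t=17: queue=[D] q_used=1 → run D
t=18: queue=[D] q_used=2 → run D
t=19: (idle)
t=20: (idle)
t=21: (idle)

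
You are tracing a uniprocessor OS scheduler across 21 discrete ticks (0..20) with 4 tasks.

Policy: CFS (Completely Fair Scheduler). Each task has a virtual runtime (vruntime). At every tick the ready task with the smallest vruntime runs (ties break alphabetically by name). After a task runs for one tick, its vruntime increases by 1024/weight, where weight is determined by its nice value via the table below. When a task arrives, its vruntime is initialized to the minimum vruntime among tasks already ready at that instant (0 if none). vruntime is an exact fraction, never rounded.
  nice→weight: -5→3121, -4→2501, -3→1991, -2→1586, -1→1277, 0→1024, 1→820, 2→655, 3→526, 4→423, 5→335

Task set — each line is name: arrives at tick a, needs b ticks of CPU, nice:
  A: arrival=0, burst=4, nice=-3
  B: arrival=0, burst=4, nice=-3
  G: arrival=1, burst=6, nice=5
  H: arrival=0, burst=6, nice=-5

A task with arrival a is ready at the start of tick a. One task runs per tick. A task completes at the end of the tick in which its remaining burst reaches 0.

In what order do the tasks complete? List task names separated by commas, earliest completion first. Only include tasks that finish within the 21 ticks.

t=0: vr[A=0 B=0 H=0] → run A
t=1: vr[A=1024/1991 B=0 G=0 H=0] → run B
t=2: vr[A=1024/1991 B=1024/1991 G=0 H=0] → run G
t=3: vr[A=1024/1991 B=1024/1991 G=1024/335 H=0] → run H
t=4: vr[A=1024/1991 B=1024/1991 G=1024/335 H=1024/3121] → run H
t=5: vr[A=1024/1991 B=1024/1991 G=1024/335 H=2048/3121] → run A
t=6: vr[A=2048/1991 B=1024/1991 G=1024/335 H=2048/3121] → run B
t=7: vr[A=2048/1991 B=2048/1991 G=1024/335 H=2048/3121] → run H
t=8: vr[A=2048/1991 B=2048/1991 G=1024/335 H=3072/3121] → run H
t=9: vr[A=2048/1991 B=2048/1991 G=1024/335 H=4096/3121] → run A
t=10: vr[A=3072/1991 B=2048/1991 G=1024/335 H=4096/3121] → run B
t=11: vr[A=3072/1991 B=3072/1991 G=1024/335 H=4096/3121] → run H
t=12: vr[A=3072/1991 B=3072/1991 G=1024/335 H=5120/3121] → run A
t=13: vr[B=3072/1991 G=1024/335 H=5120/3121] → run B
t=14: vr[G=1024/335 H=5120/3121] → run H
t=15: vr[G=1024/335] → run G
t=16: vr[G=2048/335] → run G
t=17: vr[G=3072/335] → run G
t=18: vr[G=4096/335] → run G
t=19: vr[G=1024/67] → run G
t=20: (idle)

completion order = A, B, H, G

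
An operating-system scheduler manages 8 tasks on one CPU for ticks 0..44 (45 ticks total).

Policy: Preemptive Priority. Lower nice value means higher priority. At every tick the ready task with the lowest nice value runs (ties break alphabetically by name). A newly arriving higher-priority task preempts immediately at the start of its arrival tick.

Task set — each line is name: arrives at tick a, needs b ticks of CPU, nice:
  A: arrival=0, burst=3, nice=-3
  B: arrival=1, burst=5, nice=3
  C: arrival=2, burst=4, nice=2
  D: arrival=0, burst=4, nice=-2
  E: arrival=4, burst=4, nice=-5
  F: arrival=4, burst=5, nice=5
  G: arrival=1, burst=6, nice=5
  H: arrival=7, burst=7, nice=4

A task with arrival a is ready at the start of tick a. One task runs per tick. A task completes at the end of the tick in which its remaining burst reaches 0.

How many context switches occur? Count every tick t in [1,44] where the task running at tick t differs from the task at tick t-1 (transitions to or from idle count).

context switches = 9

t=0: ready={A,D} → run A
t=1: ready={A,B,D,G} → run A
t=2: ready={A,B,C,D,G} → run A
t=3: ready={B,C,D,G} → run D
t=4: ready={B,C,D,E,F,G} → run E
t=5: ready={B,C,D,E,F,G} → run E
t=6: ready={B,C,D,E,F,G} → run E
t=7: ready={B,C,D,E,F,G,H} → run E
t=8: ready={B,C,D,F,G,H} → run D
t=9: ready={B,C,D,F,G,H} → run D
t=10: ready={B,C,D,F,G,H} → run D
t=11: ready={B,C,F,G,H} → run C
t=12: ready={B,C,F,G,H} → run C
t=13: ready={B,C,F,G,H} → run C
t=14: ready={B,C,F,G,H} → run C
t=15: ready={B,F,G,H} → run B
t=16: ready={B,F,G,H} → run B
t=17: ready={B,F,G,H} → run B
t=18: ready={B,F,G,H} → run B
t=19: ready={B,F,G,H} → run B
t=20: ready={F,G,H} → run H
t=21: ready={F,G,H} → run H
t=22: ready={F,G,H} → run H
t=23: ready={F,G,H} → run H
t=24: ready={F,G,H} → run H
t=25: ready={F,G,H} → run H
t=26: ready={F,G,H} → run H
t=27: ready={F,G} → run F
t=28: ready={F,G} → run F
t=29: ready={F,G} → run F
t=30: ready={F,G} → run F
t=31: ready={F,G} → run F
t=32: ready={G} → run G
t=33: ready={G} → run G
t=34: ready={G} → run G
t=35: ready={G} → run G
t=36: ready={G} → run G
t=37: ready={G} → run G
t=38: (idle)
t=39: (idle)
t=40: (idle)
t=41: (idle)
t=42: (idle)
t=43: (idle)
t=44: (idle)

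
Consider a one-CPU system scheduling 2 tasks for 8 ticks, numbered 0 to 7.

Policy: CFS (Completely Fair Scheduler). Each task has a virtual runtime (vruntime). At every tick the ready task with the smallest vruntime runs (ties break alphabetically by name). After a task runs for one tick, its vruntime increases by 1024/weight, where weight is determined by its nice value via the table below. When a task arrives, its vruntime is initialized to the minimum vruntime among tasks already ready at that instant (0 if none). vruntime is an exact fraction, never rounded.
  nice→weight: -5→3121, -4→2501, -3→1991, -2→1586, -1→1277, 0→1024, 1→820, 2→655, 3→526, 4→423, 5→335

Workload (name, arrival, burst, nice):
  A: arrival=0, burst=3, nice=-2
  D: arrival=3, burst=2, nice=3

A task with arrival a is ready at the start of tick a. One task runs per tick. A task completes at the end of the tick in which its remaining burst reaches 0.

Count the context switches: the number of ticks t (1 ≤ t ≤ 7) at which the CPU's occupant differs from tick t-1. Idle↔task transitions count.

t=0: vr[A=0] → run A
t=1: vr[A=512/793] → run A
t=2: vr[A=1024/793] → run A
t=3: vr[D=0] → run D
t=4: vr[D=512/263] → run D
t=5: (idle)
t=6: (idle)
t=7: (idle)

context switches = 2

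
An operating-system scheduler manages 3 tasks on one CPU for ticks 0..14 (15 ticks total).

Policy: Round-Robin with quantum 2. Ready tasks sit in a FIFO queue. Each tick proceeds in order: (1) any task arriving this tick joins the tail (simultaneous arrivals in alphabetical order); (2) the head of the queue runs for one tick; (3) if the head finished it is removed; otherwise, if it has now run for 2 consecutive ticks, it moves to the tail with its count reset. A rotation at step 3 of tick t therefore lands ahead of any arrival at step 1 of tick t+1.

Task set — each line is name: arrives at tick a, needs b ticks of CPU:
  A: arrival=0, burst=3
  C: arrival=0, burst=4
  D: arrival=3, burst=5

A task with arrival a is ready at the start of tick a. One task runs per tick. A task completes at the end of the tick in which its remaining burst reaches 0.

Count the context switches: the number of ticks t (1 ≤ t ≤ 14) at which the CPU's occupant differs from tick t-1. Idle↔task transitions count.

context switches = 6

t=0: queue=[A,C] q_used=0 → run A
t=1: queue=[A,C] q_used=1 → run A
t=2: queue=[C,A] q_used=0 → run C
t=3: queue=[C,A,D] q_used=1 → run C
t=4: queue=[A,D,C] q_used=0 → run A
t=5: queue=[D,C] q_used=0 → run D
t=6: queue=[D,C] q_used=1 → run D
t=7: queue=[C,D] q_used=0 → run C
t=8: queue=[C,D] q_used=1 → run C
t=9: queue=[D] q_used=0 → run D
t=10: queue=[D] q_used=1 → run D
t=11: queue=[D] q_used=0 → run D
t=12: (idle)
t=13: (idle)
t=14: (idle)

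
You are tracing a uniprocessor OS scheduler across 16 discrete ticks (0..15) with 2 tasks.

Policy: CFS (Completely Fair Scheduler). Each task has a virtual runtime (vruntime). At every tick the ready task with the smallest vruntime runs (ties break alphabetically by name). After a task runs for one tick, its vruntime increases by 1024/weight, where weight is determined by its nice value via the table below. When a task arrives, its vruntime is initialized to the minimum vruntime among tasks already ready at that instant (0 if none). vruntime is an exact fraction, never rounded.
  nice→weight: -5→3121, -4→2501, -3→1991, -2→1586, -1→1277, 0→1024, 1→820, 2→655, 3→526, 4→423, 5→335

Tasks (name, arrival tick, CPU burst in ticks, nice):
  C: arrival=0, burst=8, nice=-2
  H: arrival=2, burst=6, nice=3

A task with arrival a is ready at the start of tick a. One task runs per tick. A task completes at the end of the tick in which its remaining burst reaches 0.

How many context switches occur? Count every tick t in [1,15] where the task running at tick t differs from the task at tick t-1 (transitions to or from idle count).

context switches = 6

t=0: vr[C=0] → run C
t=1: vr[C=512/793] → run C
t=2: vr[C=1024/793 H=1024/793] → run C
t=3: vr[C=1536/793 H=1024/793] → run H
t=4: vr[C=1536/793 H=675328/208559] → run C
t=5: vr[C=2048/793 H=675328/208559] → run C
t=6: vr[C=2560/793 H=675328/208559] → run C
t=7: vr[C=3072/793 H=675328/208559] → run H
t=8: vr[C=3072/793 H=1081344/208559] → run C
t=9: vr[C=3584/793 H=1081344/208559] → run C
t=10: vr[H=1081344/208559] → run H
t=11: vr[H=1487360/208559] → run H
t=12: vr[H=1893376/208559] → run H
t=13: vr[H=2299392/208559] → run H
t=14: (idle)
t=15: (idle)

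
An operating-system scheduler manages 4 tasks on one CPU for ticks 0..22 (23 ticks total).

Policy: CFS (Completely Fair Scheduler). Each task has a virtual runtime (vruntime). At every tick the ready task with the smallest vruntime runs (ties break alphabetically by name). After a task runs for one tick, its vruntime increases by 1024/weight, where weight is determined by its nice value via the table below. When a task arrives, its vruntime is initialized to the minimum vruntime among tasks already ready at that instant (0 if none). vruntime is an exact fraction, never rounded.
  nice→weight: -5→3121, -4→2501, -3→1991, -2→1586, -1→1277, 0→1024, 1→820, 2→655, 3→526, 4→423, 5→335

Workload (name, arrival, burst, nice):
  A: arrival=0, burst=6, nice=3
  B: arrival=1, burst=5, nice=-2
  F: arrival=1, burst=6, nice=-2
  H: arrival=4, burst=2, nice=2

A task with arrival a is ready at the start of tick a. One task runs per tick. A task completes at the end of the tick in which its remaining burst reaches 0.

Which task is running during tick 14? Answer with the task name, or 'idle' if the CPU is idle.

t=0: vr[A=0] → run A
t=1: vr[A=512/263 B=512/263 F=512/263] → run A
t=2: vr[A=1024/263 B=512/263 F=512/263] → run B
t=3: vr[A=1024/263 B=540672/208559 F=512/263] → run F
t=4: vr[A=1024/263 B=540672/208559 F=540672/208559 H=540672/208559] → run B
t=5: vr[A=1024/263 B=675328/208559 F=540672/208559 H=540672/208559] → run F
t=6: vr[A=1024/263 B=675328/208559 F=675328/208559 H=540672/208559] → run H
t=7: vr[A=1024/263 B=675328/208559 F=675328/208559 H=567704576/136606145] → run B
t=8: vr[A=1024/263 B=809984/208559 F=675328/208559 H=567704576/136606145] → run F
t=9: vr[A=1024/263 B=809984/208559 F=809984/208559 H=567704576/136606145] → run B
t=10: vr[A=1024/263 B=944640/208559 F=809984/208559 H=567704576/136606145] → run F
t=11: vr[A=1024/263 B=944640/208559 F=944640/208559 H=567704576/136606145] → run A
t=12: vr[A=1536/263 B=944640/208559 F=944640/208559 H=567704576/136606145] → run H
t=13: vr[A=1536/263 B=944640/208559 F=944640/208559] → run B
t=14: vr[A=1536/263 F=944640/208559] → run F
t=15: vr[A=1536/263 F=1079296/208559] → run F
t=16: vr[A=1536/263] → run A
t=17: vr[A=2048/263] → run A
t=18: vr[A=2560/263] → run A
t=19: (idle)
t=20: (idle)
t=21: (idle)
t=22: (idle)

running at tick 14 = F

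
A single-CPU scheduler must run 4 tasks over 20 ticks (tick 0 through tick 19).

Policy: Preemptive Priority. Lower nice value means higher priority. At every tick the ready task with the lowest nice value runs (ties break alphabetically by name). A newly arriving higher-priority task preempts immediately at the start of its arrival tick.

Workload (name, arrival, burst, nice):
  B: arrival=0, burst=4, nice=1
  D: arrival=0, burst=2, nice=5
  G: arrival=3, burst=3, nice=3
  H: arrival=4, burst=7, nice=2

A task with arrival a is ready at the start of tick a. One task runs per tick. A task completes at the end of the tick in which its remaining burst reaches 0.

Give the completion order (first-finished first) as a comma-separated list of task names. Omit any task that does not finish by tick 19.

t=0: ready={B,D} → run B
t=1: ready={B,D} → run B
t=2: ready={B,D} → run B
t=3: ready={B,D,G} → run B
t=4: ready={D,G,H} → run H
t=5: ready={D,G,H} → run H
t=6: ready={D,G,H} → run H
t=7: ready={D,G,H} → run H
t=8: ready={D,G,H} → run H
t=9: ready={D,G,H} → run H
t=10: ready={D,G,H} → run H
t=11: ready={D,G} → run G
t=12: ready={D,G} → run G
t=13: ready={D,G} → run G
t=14: ready={D} → run D
t=15: ready={D} → run D
t=16: (idle)
t=17: (idle)
t=18: (idle)
t=19: (idle)

completion order = B, H, G, D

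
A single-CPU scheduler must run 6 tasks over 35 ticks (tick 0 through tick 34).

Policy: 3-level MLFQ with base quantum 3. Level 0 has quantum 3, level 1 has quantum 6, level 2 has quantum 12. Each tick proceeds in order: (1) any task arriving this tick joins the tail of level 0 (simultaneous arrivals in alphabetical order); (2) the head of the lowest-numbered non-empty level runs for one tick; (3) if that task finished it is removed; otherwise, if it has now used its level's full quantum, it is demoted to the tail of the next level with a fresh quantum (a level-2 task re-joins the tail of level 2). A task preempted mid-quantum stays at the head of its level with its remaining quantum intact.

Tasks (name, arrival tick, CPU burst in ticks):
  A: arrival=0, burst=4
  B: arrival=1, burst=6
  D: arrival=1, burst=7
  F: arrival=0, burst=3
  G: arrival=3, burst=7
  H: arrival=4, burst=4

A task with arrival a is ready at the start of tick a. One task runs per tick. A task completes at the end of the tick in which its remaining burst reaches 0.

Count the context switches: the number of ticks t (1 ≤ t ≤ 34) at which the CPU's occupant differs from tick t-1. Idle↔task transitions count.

context switches = 11

t=0: L0/L1/L2 = AF/-/- → run A
t=1: L0/L1/L2 = AFBD/-/- → run A
t=2: L0/L1/L2 = AFBD/-/- → run A
t=3: L0/L1/L2 = FBDG/A/- → run F
t=4: L0/L1/L2 = FBDGH/A/- → run F
t=5: L0/L1/L2 = FBDGH/A/- → run F
t=6: L0/L1/L2 = BDGH/A/- → run B
t=7: L0/L1/L2 = BDGH/A/- → run B
t=8: L0/L1/L2 = BDGH/A/- → run B
t=9: L0/L1/L2 = DGH/AB/- → run D
t=10: L0/L1/L2 = DGH/AB/- → run D
t=11: L0/L1/L2 = DGH/AB/- → run D
t=12: L0/L1/L2 = GH/ABD/- → run G
t=13: L0/L1/L2 = GH/ABD/- → run G
t=14: L0/L1/L2 = GH/ABD/- → run G
t=15: L0/L1/L2 = H/ABDG/- → run H
t=16: L0/L1/L2 = H/ABDG/- → run H
t=17: L0/L1/L2 = H/ABDG/- → run H
t=18: L0/L1/L2 = -/ABDGH/- → run A
t=19: L0/L1/L2 = -/BDGH/- → run B
t=20: L0/L1/L2 = -/BDGH/- → run B
t=21: L0/L1/L2 = -/BDGH/- → run B
t=22: L0/L1/L2 = -/DGH/- → run D
t=23: L0/L1/L2 = -/DGH/- → run D
t=24: L0/L1/L2 = -/DGH/- → run D
t=25: L0/L1/L2 = -/DGH/- → run D
t=26: L0/L1/L2 = -/GH/- → run G
t=27: L0/L1/L2 = -/GH/- → run G
t=28: L0/L1/L2 = -/GH/- → run G
t=29: L0/L1/L2 = -/GH/- → run G
t=30: L0/L1/L2 = -/H/- → run H
t=31: (idle)
t=32: (idle)
t=33: (idle)
t=34: (idle)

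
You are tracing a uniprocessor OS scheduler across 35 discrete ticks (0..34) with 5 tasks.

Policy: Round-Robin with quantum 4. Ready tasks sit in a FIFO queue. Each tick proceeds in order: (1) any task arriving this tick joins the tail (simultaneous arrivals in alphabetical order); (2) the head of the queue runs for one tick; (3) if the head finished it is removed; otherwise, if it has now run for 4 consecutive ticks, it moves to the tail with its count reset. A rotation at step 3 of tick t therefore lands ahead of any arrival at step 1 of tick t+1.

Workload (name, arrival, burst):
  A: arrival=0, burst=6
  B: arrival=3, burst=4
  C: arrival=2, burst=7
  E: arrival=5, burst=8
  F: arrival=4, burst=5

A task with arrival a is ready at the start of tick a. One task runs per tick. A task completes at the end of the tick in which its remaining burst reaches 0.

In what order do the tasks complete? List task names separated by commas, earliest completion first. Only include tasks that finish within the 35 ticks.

t=0: queue=[A] q_used=0 → run A
t=1: queue=[A] q_used=1 → run A
t=2: queue=[A,C] q_used=2 → run A
t=3: queue=[A,C,B] q_used=3 → run A
t=4: queue=[C,B,A,F] q_used=0 → run C
t=5: queue=[C,B,A,F,E] q_used=1 → run C
t=6: queue=[C,B,A,F,E] q_used=2 → run C
t=7: queue=[C,B,A,F,E] q_used=3 → run C
t=8: queue=[B,A,F,E,C] q_used=0 → run B
t=9: queue=[B,A,F,E,C] q_used=1 → run B
t=10: queue=[B,A,F,E,C] q_used=2 → run B
t=11: queue=[B,A,F,E,C] q_used=3 → run B
t=12: queue=[A,F,E,C] q_used=0 → run A
t=13: queue=[A,F,E,C] q_used=1 → run A
t=14: queue=[F,E,C] q_used=0 → run F
t=15: queue=[F,E,C] q_used=1 → run F
t=16: queue=[F,E,C] q_used=2 → run F
t=17: queue=[F,E,C] q_used=3 → run F
t=18: queue=[E,C,F] q_used=0 → run E
t=19: queue=[E,C,F] q_used=1 → run E
t=20: queue=[E,C,F] q_used=2 → run E
t=21: queue=[E,C,F] q_used=3 → run E
t=22: queue=[C,F,E] q_used=0 → run C
t=23: queue=[C,F,E] q_used=1 → run C
t=24: queue=[C,F,E] q_used=2 → run C
t=25: queue=[F,E] q_used=0 → run F
t=26: queue=[E] q_used=0 → run E
t=27: queue=[E] q_used=1 → run E
t=28: queue=[E] q_used=2 → run E
t=29: queue=[E] q_used=3 → run E
t=30: (idle)
t=31: (idle)
t=32: (idle)
t=33: (idle)
t=34: (idle)

completion order = B, A, C, F, E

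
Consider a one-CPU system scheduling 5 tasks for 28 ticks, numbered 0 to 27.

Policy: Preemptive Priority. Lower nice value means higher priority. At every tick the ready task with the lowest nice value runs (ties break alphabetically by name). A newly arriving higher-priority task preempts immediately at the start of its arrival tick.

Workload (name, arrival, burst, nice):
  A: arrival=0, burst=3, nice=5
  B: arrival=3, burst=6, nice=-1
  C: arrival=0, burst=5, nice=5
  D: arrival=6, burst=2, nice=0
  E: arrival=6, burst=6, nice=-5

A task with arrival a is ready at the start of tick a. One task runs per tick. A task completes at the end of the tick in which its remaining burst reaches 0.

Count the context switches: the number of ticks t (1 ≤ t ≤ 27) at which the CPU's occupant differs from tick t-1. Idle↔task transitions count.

t=0: ready={A,C} → run A
t=1: ready={A,C} → run A
t=2: ready={A,C} → run A
t=3: ready={B,C} → run B
t=4: ready={B,C} → run B
t=5: ready={B,C} → run B
t=6: ready={B,C,D,E} → run E
t=7: ready={B,C,D,E} → run E
t=8: ready={B,C,D,E} → run E
t=9: ready={B,C,D,E} → run E
t=10: ready={B,C,D,E} → run E
t=11: ready={B,C,D,E} → run E
t=12: ready={B,C,D} → run B
t=13: ready={B,C,D} → run B
t=14: ready={B,C,D} → run B
t=15: ready={C,D} → run D
t=16: ready={C,D} → run D
t=17: ready={C} → run C
t=18: ready={C} → run C
t=19: ready={C} → run C
t=20: ready={C} → run C
t=21: ready={C} → run C
t=22: (idle)
t=23: (idle)
t=24: (idle)
t=25: (idle)
t=26: (idle)
t=27: (idle)

context switches = 6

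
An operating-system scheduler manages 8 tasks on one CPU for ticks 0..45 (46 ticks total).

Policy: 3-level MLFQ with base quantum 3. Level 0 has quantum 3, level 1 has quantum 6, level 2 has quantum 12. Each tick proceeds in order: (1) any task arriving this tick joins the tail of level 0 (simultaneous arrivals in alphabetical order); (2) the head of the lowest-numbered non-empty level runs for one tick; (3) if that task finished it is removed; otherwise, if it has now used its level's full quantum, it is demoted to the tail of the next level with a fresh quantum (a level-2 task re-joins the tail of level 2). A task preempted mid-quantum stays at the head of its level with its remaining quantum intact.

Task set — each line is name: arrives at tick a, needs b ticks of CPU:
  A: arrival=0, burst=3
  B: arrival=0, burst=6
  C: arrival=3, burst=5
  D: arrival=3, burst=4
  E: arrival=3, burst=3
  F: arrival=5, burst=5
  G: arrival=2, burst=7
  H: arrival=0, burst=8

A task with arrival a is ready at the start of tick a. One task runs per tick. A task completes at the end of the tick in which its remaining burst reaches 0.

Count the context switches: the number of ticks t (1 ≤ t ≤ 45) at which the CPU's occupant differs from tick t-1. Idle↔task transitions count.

t=0: L0/L1/L2 = ABH/-/- → run A
t=1: L0/L1/L2 = ABH/-/- → run A
t=2: L0/L1/L2 = ABHG/-/- → run A
t=3: L0/L1/L2 = BHGCDE/-/- → run B
t=4: L0/L1/L2 = BHGCDE/-/- → run B
t=5: L0/L1/L2 = BHGCDEF/-/- → run B
t=6: L0/L1/L2 = HGCDEF/B/- → run H
t=7: L0/L1/L2 = HGCDEF/B/- → run H
t=8: L0/L1/L2 = HGCDEF/B/- → run H
t=9: L0/L1/L2 = GCDEF/BH/- → run G
t=10: L0/L1/L2 = GCDEF/BH/- → run G
t=11: L0/L1/L2 = GCDEF/BH/- → run G
t=12: L0/L1/L2 = CDEF/BHG/- → run C
t=13: L0/L1/L2 = CDEF/BHG/- → run C
t=14: L0/L1/L2 = CDEF/BHG/- → run C
t=15: L0/L1/L2 = DEF/BHGC/- → run D
t=16: L0/L1/L2 = DEF/BHGC/- → run D
t=17: L0/L1/L2 = DEF/BHGC/- → run D
t=18: L0/L1/L2 = EF/BHGCD/- → run E
t=19: L0/L1/L2 = EF/BHGCD/- → run E
t=20: L0/L1/L2 = EF/BHGCD/- → run E
t=21: L0/L1/L2 = F/BHGCD/- → run F
t=22: L0/L1/L2 = F/BHGCD/- → run F
t=23: L0/L1/L2 = F/BHGCD/- → run F
t=24: L0/L1/L2 = -/BHGCDF/- → run B
t=25: L0/L1/L2 = -/BHGCDF/- → run B
t=26: L0/L1/L2 = -/BHGCDF/- → run B
t=27: L0/L1/L2 = -/HGCDF/- → run H
t=28: L0/L1/L2 = -/HGCDF/- → run H
t=29: L0/L1/L2 = -/HGCDF/- → run H
t=30: L0/L1/L2 = -/HGCDF/- → run H
t=31: L0/L1/L2 = -/HGCDF/- → run H
t=32: L0/L1/L2 = -/GCDF/- → run G
t=33: L0/L1/L2 = -/GCDF/- → run G
t=34: L0/L1/L2 = -/GCDF/- → run G
t=35: L0/L1/L2 = -/GCDF/- → run G
t=36: L0/L1/L2 = -/CDF/- → run C
t=37: L0/L1/L2 = -/CDF/- → run C
t=38: L0/L1/L2 = -/DF/- → run D
t=39: L0/L1/L2 = -/F/- → run F
t=40: L0/L1/L2 = -/F/- → run F
t=41: (idle)
t=42: (idle)
t=43: (idle)
t=44: (idle)
t=45: (idle)

context switches = 14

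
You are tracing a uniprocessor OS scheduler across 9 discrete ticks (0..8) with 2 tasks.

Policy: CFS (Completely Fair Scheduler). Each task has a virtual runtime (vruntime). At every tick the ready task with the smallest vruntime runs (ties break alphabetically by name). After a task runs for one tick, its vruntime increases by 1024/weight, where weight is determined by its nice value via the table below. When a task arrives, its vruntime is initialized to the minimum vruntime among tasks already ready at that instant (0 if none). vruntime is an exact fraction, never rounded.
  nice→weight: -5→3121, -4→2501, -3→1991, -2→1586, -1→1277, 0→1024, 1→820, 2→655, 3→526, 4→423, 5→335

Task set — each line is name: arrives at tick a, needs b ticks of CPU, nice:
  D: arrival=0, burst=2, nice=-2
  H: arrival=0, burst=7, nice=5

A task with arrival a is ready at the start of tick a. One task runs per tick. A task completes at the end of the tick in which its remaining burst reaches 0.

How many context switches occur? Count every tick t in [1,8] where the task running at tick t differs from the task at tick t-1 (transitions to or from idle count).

t=0: vr[D=0 H=0] → run D
t=1: vr[D=512/793 H=0] → run H
t=2: vr[D=512/793 H=1024/335] → run D
t=3: vr[H=1024/335] → run H
t=4: vr[H=2048/335] → run H
t=5: vr[H=3072/335] → run H
t=6: vr[H=4096/335] → run H
t=7: vr[H=1024/67] → run H
t=8: vr[H=6144/335] → run H

context switches = 3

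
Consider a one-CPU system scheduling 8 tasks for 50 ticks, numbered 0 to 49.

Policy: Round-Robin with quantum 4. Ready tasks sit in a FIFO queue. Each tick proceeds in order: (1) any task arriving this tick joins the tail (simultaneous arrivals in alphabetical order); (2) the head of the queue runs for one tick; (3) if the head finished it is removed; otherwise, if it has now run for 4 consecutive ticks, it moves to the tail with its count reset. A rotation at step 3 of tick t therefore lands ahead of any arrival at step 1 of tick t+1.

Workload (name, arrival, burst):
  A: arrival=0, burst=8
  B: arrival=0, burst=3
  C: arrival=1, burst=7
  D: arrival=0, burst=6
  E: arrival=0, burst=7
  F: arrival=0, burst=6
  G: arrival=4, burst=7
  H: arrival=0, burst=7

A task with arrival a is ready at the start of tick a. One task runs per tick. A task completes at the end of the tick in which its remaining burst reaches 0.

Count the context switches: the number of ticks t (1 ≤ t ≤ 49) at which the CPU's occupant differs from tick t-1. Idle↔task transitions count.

context switches = 14

t=0: queue=[A,B,D,E,F,H] q_used=0 → run A
t=1: queue=[A,B,D,E,F,H,C] q_used=1 → run A
t=2: queue=[A,B,D,E,F,H,C] q_used=2 → run A
t=3: queue=[A,B,D,E,F,H,C] q_used=3 → run A
t=4: queue=[B,D,E,F,H,C,A,G] q_used=0 → run B
t=5: queue=[B,D,E,F,H,C,A,G] q_used=1 → run B
t=6: queue=[B,D,E,F,H,C,A,G] q_used=2 → run B
t=7: queue=[D,E,F,H,C,A,G] q_used=0 → run D
t=8: queue=[D,E,F,H,C,A,G] q_used=1 → run D
t=9: queue=[D,E,F,H,C,A,G] q_used=2 → run D
t=10: queue=[D,E,F,H,C,A,G] q_used=3 → run D
t=11: queue=[E,F,H,C,A,G,D] q_used=0 → run E
t=12: queue=[E,F,H,C,A,G,D] q_used=1 → run E
t=13: queue=[E,F,H,C,A,G,D] q_used=2 → run E
t=14: queue=[E,F,H,C,A,G,D] q_used=3 → run E
t=15: queue=[F,H,C,A,G,D,E] q_used=0 → run F
t=16: queue=[F,H,C,A,G,D,E] q_used=1 → run F
t=17: queue=[F,H,C,A,G,D,E] q_used=2 → run F
t=18: queue=[F,H,C,A,G,D,E] q_used=3 → run F
t=19: queue=[H,C,A,G,D,E,F] q_used=0 → run H
t=20: queue=[H,C,A,G,D,E,F] q_used=1 → run H
t=21: queue=[H,C,A,G,D,E,F] q_used=2 → run H
t=22: queue=[H,C,A,G,D,E,F] q_used=3 → run H
t=23: queue=[C,A,G,D,E,F,H] q_used=0 → run C
t=24: queue=[C,A,G,D,E,F,H] q_used=1 → run C
t=25: queue=[C,A,G,D,E,F,H] q_used=2 → run C
t=26: queue=[C,A,G,D,E,F,H] q_used=3 → run C
t=27: queue=[A,G,D,E,F,H,C] q_used=0 → run A
t=28: queue=[A,G,D,E,F,H,C] q_used=1 → run A
t=29: queue=[A,G,D,E,F,H,C] q_used=2 → run A
t=30: queue=[A,G,D,E,F,H,C] q_used=3 → run A
t=31: queue=[G,D,E,F,H,C] q_used=0 → run G
t=32: queue=[G,D,E,F,H,C] q_used=1 → run G
t=33: queue=[G,D,E,F,H,C] q_used=2 → run G
t=34: queue=[G,D,E,F,H,C] q_used=3 → run G
t=35: queue=[D,E,F,H,C,G] q_used=0 → run D
t=36: queue=[D,E,F,H,C,G] q_used=1 → run D
t=37: queue=[E,F,H,C,G] q_used=0 → run E
t=38: queue=[E,F,H,C,G] q_used=1 → run E
t=39: queue=[E,F,H,C,G] q_used=2 → run E
t=40: queue=[F,H,C,G] q_used=0 → run F
t=41: queue=[F,H,C,G] q_used=1 → run F
t=42: queue=[H,C,G] q_used=0 → run H
t=43: queue=[H,C,G] q_used=1 → run H
t=44: queue=[H,C,G] q_used=2 → run H
t=45: queue=[C,G] q_used=0 → run C
t=46: queue=[C,G] q_used=1 → run C
t=47: queue=[C,G] q_used=2 → run C
t=48: queue=[G] q_used=0 → run G
t=49: queue=[G] q_used=1 → run G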